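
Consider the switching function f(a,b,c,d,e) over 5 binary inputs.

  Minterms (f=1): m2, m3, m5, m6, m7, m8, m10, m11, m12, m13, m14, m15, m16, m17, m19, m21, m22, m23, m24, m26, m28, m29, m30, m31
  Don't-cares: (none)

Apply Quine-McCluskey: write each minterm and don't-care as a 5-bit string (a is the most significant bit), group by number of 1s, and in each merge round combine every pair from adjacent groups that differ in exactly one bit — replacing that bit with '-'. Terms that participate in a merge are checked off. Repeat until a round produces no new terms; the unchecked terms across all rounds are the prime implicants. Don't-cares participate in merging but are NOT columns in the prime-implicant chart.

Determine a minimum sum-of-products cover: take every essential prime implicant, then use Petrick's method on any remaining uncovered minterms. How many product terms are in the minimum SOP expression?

6

size-2^0 implicants → 00010(✓)  00011(✓)  00101(✓)  00110(✓)  00111(✓)  01000(✓)  01010(✓)  01011(✓)  01100(✓)  01101(✓)  01110(✓)  01111(✓)  10000(✓)  10001(✓)  10011(✓)  10101(✓)  10110(✓)  10111(✓)  11000(✓)  11010(✓)  11100(✓)  11101(✓)  11110(✓)  11111(✓)
size-2^1 implicants → -0011(✓)  -0101(✓)  -0110(✓)  -0111(✓)  -1000(✓)  -1010(✓)  -1100(✓)  -1101(✓)  -1110(✓)  -1111(✓)  0-010(✓)  0-011(✓)  0-101(✓)  0-110(✓)  0-111(✓)  00-10(✓)  00-11(✓)  0001-(✓)  001-1(✓)  0011-(✓)  01-00(✓)  01-10(✓)  01-11(✓)  010-0(✓)  0101-(✓)  011-0(✓)  011-1(✓)  0110-(✓)  0111-(✓)  1-000  1-101(✓)  1-110(✓)  1-111(✓)  10-01(✓)  10-11(✓)  100-1(✓)  1000-  101-1(✓)  1011-(✓)  11-00(✓)  11-10(✓)  110-0(✓)  111-0(✓)  111-1(✓)  1110-(✓)  1111-(✓)
size-2^2 implicants → --101(✓)  --110(✓)  --111(✓)  -0-11  -01-1(✓)  -011-(✓)  -1-00(✓)  -1-10(✓)  -10-0(✓)  -11-0(✓)  -11-1(✓)  -110-(✓)  -111-(✓)  0--10(✓)  0--11(✓)  0-01-(✓)  0-1-1(✓)  0-11-(✓)  00-1-(✓)  01--0(✓)  01-1-(✓)  011--(✓)  1-1-1(✓)  1-11-(✓)  10--1  11--0(✓)  111--(✓)
size-2^3 implicants → --1-1  --11-  -1--0  -11--  0--1-
Unchecked terms (primes): --1-1, --11-, -0-11, -1--0, -11--, 0--1-, 1-000, 10--1, 1000-
Minterm coverage:
  m2 ⊆ 0--1- [E]
  m3 ⊆ -0-11,0--1-
  m5 ⊆ --1-1 [E]
  m6 ⊆ --11-,0--1-
  m7 ⊆ --1-1,--11-,-0-11,0--1-
  m8 ⊆ -1--0 [E]
  m10 ⊆ -1--0,0--1-
  m11 ⊆ 0--1- [E]
  m12 ⊆ -1--0,-11--
  m13 ⊆ --1-1,-11--
  m14 ⊆ --11-,-1--0,-11--,0--1-
  m15 ⊆ --1-1,--11-,-11--,0--1-
  m16 ⊆ 1-000,1000-
  m17 ⊆ 10--1,1000-
  m19 ⊆ -0-11,10--1
  m21 ⊆ --1-1,10--1
  m22 ⊆ --11- [E]
  m23 ⊆ --1-1,--11-,-0-11,10--1
  m24 ⊆ -1--0,1-000
  m26 ⊆ -1--0 [E]
  m28 ⊆ -1--0,-11--
  m29 ⊆ --1-1,-11--
  m30 ⊆ --11-,-1--0,-11--
  m31 ⊆ --1-1,--11-,-11--
E = {--1-1, --11-, -1--0, 0--1-}
Petrick residual → -0-11, 1000-
Cover = ce + cd + b'de + be' + a'd + ab'c'd'  |cover|=6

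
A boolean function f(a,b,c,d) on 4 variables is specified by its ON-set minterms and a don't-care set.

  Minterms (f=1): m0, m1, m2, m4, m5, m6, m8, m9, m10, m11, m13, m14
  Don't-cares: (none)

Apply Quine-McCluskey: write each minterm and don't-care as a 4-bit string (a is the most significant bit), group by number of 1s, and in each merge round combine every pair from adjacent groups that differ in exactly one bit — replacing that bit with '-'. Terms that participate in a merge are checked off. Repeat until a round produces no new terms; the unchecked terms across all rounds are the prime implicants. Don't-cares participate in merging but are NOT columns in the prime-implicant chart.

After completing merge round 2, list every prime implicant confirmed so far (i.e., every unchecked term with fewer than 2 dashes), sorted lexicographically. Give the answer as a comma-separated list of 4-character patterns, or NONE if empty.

NONE

Round 0: 0000✓ 0001✓ 0010✓ 0100✓ 0101✓ 0110✓ 1000✓ 1001✓ 1010✓ 1011✓ 1101✓ 1110✓
Round 1: -000✓ -001✓ -010✓ -101✓ -110✓ 0-00✓ 0-01✓ 0-10✓ 00-0✓ 000-✓ 01-0✓ 010-✓ 1-01✓ 1-10✓ 10-0✓ 10-1✓ 100-✓ 101-✓
Round 2: --01 --10 -0-0 -00- 0--0 0-0- 10--
PIs = {--01, --10, -0-0, -00-, 0--0, 0-0-, 10--}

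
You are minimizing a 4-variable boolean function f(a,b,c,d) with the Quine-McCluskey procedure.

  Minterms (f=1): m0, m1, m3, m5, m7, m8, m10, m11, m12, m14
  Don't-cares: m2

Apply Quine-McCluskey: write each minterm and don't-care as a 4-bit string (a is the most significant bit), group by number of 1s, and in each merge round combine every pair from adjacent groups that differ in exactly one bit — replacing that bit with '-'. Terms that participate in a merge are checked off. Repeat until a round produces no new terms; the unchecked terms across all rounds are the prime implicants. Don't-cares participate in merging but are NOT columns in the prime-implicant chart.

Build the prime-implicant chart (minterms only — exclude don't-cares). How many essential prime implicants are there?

3

size-2^0 implicants → 0000(✓)  0001(✓)  0010(✓)  0011(✓)  0101(✓)  0111(✓)  1000(✓)  1010(✓)  1011(✓)  1100(✓)  1110(✓)
size-2^1 implicants → -000(✓)  -010(✓)  -011(✓)  0-01(✓)  0-11(✓)  00-0(✓)  00-1(✓)  000-(✓)  001-(✓)  01-1(✓)  1-00(✓)  1-10(✓)  10-0(✓)  101-(✓)  11-0(✓)
size-2^2 implicants → -0-0  -01-  0--1  00--  1--0
Unchecked terms (primes): -0-0, -01-, 0--1, 00--, 1--0
Minterm coverage:
  m0 ⊆ -0-0,00--
  m1 ⊆ 0--1,00--
  m3 ⊆ -01-,0--1,00--
  m5 ⊆ 0--1 [E]
  m7 ⊆ 0--1 [E]
  m8 ⊆ -0-0,1--0
  m10 ⊆ -0-0,-01-,1--0
  m11 ⊆ -01- [E]
  m12 ⊆ 1--0 [E]
  m14 ⊆ 1--0 [E]
E = {-01-, 0--1, 1--0}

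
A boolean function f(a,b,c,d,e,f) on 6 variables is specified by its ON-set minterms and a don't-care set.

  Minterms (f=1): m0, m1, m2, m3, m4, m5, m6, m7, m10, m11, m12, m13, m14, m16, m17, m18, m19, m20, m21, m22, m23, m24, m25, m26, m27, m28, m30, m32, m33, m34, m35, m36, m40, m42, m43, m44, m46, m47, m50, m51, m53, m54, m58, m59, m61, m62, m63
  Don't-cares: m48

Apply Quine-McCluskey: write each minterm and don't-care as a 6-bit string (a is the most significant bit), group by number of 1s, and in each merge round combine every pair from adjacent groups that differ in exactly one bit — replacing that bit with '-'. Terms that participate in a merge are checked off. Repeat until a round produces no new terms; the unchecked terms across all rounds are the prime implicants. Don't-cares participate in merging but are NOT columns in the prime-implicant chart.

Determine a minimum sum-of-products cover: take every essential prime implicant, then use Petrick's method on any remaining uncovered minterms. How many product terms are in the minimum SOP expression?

size-2^0 implicants → 000000(✓)  000001(✓)  000010(✓)  000011(✓)  000100(✓)  000101(✓)  000110(✓)  000111(✓)  001010(✓)  001011(✓)  001100(✓)  001101(✓)  001110(✓)  010000(✓)  010001(✓)  010010(✓)  010011(✓)  010100(✓)  010101(✓)  010110(✓)  010111(✓)  011000(✓)  011001(✓)  011010(✓)  011011(✓)  011100(✓)  011110(✓)  100000(✓)  100001(✓)  100010(✓)  100011(✓)  100100(✓)  101000(✓)  101010(✓)  101011(✓)  101100(✓)  101110(✓)  101111(✓)  110000(✓)  110010(✓)  110011(✓)  110101(✓)  110110(✓)  111010(✓)  111011(✓)  111101(✓)  111110(✓)  111111(✓)
size-2^1 implicants → -00000(✓)  -00001(✓)  -00010(✓)  -00011(✓)  -00100(✓)  -01010(✓)  -01011(✓)  -01100(✓)  -01110(✓)  -10000(✓)  -10010(✓)  -10011(✓)  -10101  -10110(✓)  -11010(✓)  -11011(✓)  -11110(✓)  0-0000(✓)  0-0001(✓)  0-0010(✓)  0-0011(✓)  0-0100(✓)  0-0101(✓)  0-0110(✓)  0-0111(✓)  0-1010(✓)  0-1011(✓)  0-1100(✓)  0-1110(✓)  00-010(✓)  00-011(✓)  00-100(✓)  00-101(✓)  00-110(✓)  000-00(✓)  000-01(✓)  000-10(✓)  000-11(✓)  0000-0(✓)  0000-1(✓)  00000-(✓)  00001-(✓)  0001-0(✓)  0001-1(✓)  00010-(✓)  00011-(✓)  001-10(✓)  00101-(✓)  0011-0(✓)  00110-(✓)  01-000(✓)  01-001(✓)  01-010(✓)  01-011(✓)  01-100(✓)  01-110(✓)  010-00(✓)  010-01(✓)  010-10(✓)  010-11(✓)  0100-0(✓)  0100-1(✓)  01000-(✓)  01001-(✓)  0101-0(✓)  0101-1(✓)  01010-(✓)  01011-(✓)  011-00(✓)  011-10(✓)  0110-0(✓)  0110-1(✓)  01100-(✓)  01101-(✓)  0111-0(✓)  1-0000(✓)  1-0010(✓)  1-0011(✓)  1-1010(✓)  1-1011(✓)  1-1110(✓)  1-1111(✓)  10-000(✓)  10-010(✓)  10-011(✓)  10-100(✓)  100-00(✓)  1000-0(✓)  1000-1(✓)  10000-(✓)  10001-(✓)  101-00(✓)  101-10(✓)  101-11(✓)  1010-0(✓)  10101-(✓)  1011-0(✓)  10111-(✓)  11-010(✓)  11-011(✓)  11-101  11-110(✓)  110-10(✓)  1100-0(✓)  11001-(✓)  111-10(✓)  111-11(✓)  11101-(✓)  1111-1  11111-(✓)
size-2^2 implicants → --0000(✓)  --0010(✓)  --0011(✓)  --1010(✓)  --1011(✓)  --1110(✓)  -0-010(✓)  -0-011(✓)  -0-100  -00-00  -000-0(✓)  -000-1(✓)  -0000-(✓)  -0001-(✓)  -01-10(✓)  -0101-(✓)  -011-0  -1-010(✓)  -1-011(✓)  -1-110(✓)  -10-10(✓)  -100-0(✓)  -1001-(✓)  -11-10(✓)  -1101-(✓)  0--010(✓)  0--011(✓)  0--100(✓)  0--110(✓)  0-0-00(✓)  0-0-01(✓)  0-0-10(✓)  0-0-11(✓)  0-00-0(✓)  0-00-1(✓)  0-000-(✓)  0-001-(✓)  0-01-0(✓)  0-01-1(✓)  0-010-(✓)  0-011-(✓)  0-1-10(✓)  0-101-(✓)  0-11-0(✓)  00--10(✓)  00-01-(✓)  00-1-0(✓)  00-10-  000--0(✓)  000--1(✓)  000-0-(✓)  000-1-(✓)  0000--(✓)  0001--(✓)  01--00(✓)  01--10(✓)  01-0-0(✓)  01-0-1(✓)  01-00-(✓)  01-01-(✓)  01-1-0(✓)  010--0(✓)  010--1(✓)  010-0-(✓)  010-1-(✓)  0100--(✓)  0101--(✓)  011--0(✓)  0110--(✓)  1--010(✓)  1--011(✓)  1-00-0(✓)  1-001-(✓)  1-1-10(✓)  1-1-11(✓)  1-101-(✓)  1-111-(✓)  10--00  10-0-0  10-01-(✓)  1000--(✓)  101--0  101-1-(✓)  11--10(✓)  11-01-(✓)  111-1-(✓)
size-2^3 implicants → ---010(✓)  ---011(✓)  --00-0  --001-(✓)  --1-10  --101-(✓)  -0-01-(✓)  -000--  -1--10  -1-01-(✓)  0---10  0--01-(✓)  0--1-0  0-0--0(✓)  0-0--1(✓)  0-0-0-(✓)  0-0-1-(✓)  0-00--(✓)  0-01--(✓)  000---(✓)  01---0  01-0--  010---(✓)  1--01-(✓)  1-1-1-
size-2^4 implicants → ---01-  0-0---
Unchecked terms (primes): ---01-, --00-0, --1-10, -0-100, -00-00, -000--, -011-0, -1--10, -10101, 0---10, 0--1-0, 0-0---, 00-10-, 01---0, 01-0--, 1-1-1-, 10--00, 10-0-0, 101--0, 11-101, 1111-1
Minterm coverage:
  m0 ⊆ --00-0,-00-00,-000--,0-0---
  m1 ⊆ -000--,0-0---
  m2 ⊆ ---01-,--00-0,-000--,0---10,0-0---
  m3 ⊆ ---01-,-000--,0-0---
  m4 ⊆ -0-100,-00-00,0--1-0,0-0---,00-10-
  m5 ⊆ 0-0---,00-10-
  m6 ⊆ 0---10,0--1-0,0-0---
  m7 ⊆ 0-0--- [E]
  m10 ⊆ ---01-,--1-10,0---10
  m11 ⊆ ---01- [E]
  m12 ⊆ -0-100,-011-0,0--1-0,00-10-
  m13 ⊆ 00-10- [E]
  m14 ⊆ --1-10,-011-0,0---10,0--1-0
  m16 ⊆ --00-0,0-0---,01---0,01-0--
  m17 ⊆ 0-0---,01-0--
  m18 ⊆ ---01-,--00-0,-1--10,0---10,0-0---,01---0,01-0--
  m19 ⊆ ---01-,0-0---,01-0--
  m20 ⊆ 0--1-0,0-0---,01---0
  m21 ⊆ -10101,0-0---
  m22 ⊆ -1--10,0---10,0--1-0,0-0---,01---0
  m23 ⊆ 0-0--- [E]
  m24 ⊆ 01---0,01-0--
  m25 ⊆ 01-0-- [E]
  m26 ⊆ ---01-,--1-10,-1--10,0---10,01---0,01-0--
  m27 ⊆ ---01-,01-0--
  m28 ⊆ 0--1-0,01---0
  m30 ⊆ --1-10,-1--10,0---10,0--1-0,01---0
  m32 ⊆ --00-0,-00-00,-000--,10--00,10-0-0
  m33 ⊆ -000-- [E]
  m34 ⊆ ---01-,--00-0,-000--,10-0-0
  m35 ⊆ ---01-,-000--
  m36 ⊆ -0-100,-00-00,10--00
  m40 ⊆ 10--00,10-0-0,101--0
  m42 ⊆ ---01-,--1-10,1-1-1-,10-0-0,101--0
  m43 ⊆ ---01-,1-1-1-
  m44 ⊆ -0-100,-011-0,10--00,101--0
  m46 ⊆ --1-10,-011-0,1-1-1-,101--0
  m47 ⊆ 1-1-1- [E]
  m50 ⊆ ---01-,--00-0,-1--10
  m51 ⊆ ---01- [E]
  m53 ⊆ -10101,11-101
  m54 ⊆ -1--10 [E]
  m58 ⊆ ---01-,--1-10,-1--10,1-1-1-
  m59 ⊆ ---01-,1-1-1-
  m61 ⊆ 11-101,1111-1
  m62 ⊆ --1-10,-1--10,1-1-1-
  m63 ⊆ 1-1-1-,1111-1
E = {---01-, -000--, -1--10, 0-0---, 00-10-, 01-0--, 1-1-1-}
Petrick residual → 0--1-0, 10--00, 11-101
Cover = d'e + b'c'd' + bef' + a'df' + a'c' + a'b'de' + a'bd' + ace + ab'e'f' + abde'f  |cover|=10

10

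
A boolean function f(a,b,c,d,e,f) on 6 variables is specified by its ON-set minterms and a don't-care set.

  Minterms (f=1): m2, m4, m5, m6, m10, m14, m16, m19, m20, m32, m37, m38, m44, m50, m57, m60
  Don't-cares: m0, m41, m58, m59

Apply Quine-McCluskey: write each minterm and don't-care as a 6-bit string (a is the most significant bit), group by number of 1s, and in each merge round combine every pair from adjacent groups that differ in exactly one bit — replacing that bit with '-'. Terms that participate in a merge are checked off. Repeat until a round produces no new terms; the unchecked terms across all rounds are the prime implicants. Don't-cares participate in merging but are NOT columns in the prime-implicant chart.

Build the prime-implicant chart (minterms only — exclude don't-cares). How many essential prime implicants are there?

8

[col 0] 000000*, 000010*, 000100*, 000101*, 000110*, 001010*, 001110*, 010000*, 010011, 010100*, 100000*, 100101*, 100110*, 101001*, 101100*, 110010*, 111001*, 111010*, 111011*, 111100*
[col 1] -00000, -00101, -00110, 0-0000*, 0-0100*, 00-010*, 00-110*, 000-00*, 000-10*, 0000-0*, 0001-0*, 00010-, 001-10*, 010-00*, 1-1001, 1-1100, 11-010, 1110-1, 11101-
[col 2] 0-0-00, 00--10, 000--0
Prime implicants: -00000, -00101, -00110, 0-0-00, 00--10, 000--0, 00010-, 010011, 1-1001, 1-1100, 11-010, 1110-1, 11101-
PI chart (minterm → PIs covering it):
  2 | 00--10,000--0
  4 | 0-0-00,000--0,00010-
  5 | -00101,00010-
  6 | -00110,00--10,000--0
  10 | 00--10  (sole → essential)
  14 | 00--10  (sole → essential)
  16 | 0-0-00  (sole → essential)
  19 | 010011  (sole → essential)
  20 | 0-0-00  (sole → essential)
  32 | -00000  (sole → essential)
  37 | -00101  (sole → essential)
  38 | -00110  (sole → essential)
  44 | 1-1100  (sole → essential)
  50 | 11-010  (sole → essential)
  57 | 1-1001,1110-1
  60 | 1-1100  (sole → essential)
Essential prime implicants: -00000, -00101, -00110, 0-0-00, 00--10, 010011, 1-1100, 11-010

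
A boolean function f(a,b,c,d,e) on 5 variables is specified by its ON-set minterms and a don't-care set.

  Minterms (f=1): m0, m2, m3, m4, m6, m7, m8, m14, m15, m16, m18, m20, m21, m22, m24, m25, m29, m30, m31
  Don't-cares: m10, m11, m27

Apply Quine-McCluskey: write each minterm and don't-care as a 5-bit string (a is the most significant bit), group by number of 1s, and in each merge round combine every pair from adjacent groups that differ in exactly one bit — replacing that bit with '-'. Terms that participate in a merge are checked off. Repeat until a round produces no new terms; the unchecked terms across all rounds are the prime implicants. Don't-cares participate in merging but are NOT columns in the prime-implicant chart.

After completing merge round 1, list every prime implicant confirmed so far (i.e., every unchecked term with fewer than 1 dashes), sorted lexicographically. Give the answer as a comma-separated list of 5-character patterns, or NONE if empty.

[col 0] 00000*, 00010*, 00011*, 00100*, 00110*, 00111*, 01000*, 01010*, 01011*, 01110*, 01111*, 10000*, 10010*, 10100*, 10101*, 10110*, 11000*, 11001*, 11011*, 11101*, 11110*, 11111*
[col 1] -0000*, -0010*, -0100*, -0110*, -1000*, -1011*, -1110*, -1111*, 0-000*, 0-010*, 0-011*, 0-110*, 0-111*, 00-00*, 00-10*, 00-11*, 000-0*, 0001-*, 001-0*, 0011-*, 01-10*, 01-11*, 010-0*, 0101-*, 0111-*, 1-000*, 1-101, 1-110*, 10-00*, 10-10*, 100-0*, 101-0*, 1010-, 11-01*, 11-11*, 110-1*, 1100-, 111-1*, 1111-*
[col 2] --000, --110, -0-00*, -0-10*, -00-0*, -01-0*, -1-11, -111-, 0--10*, 0--11*, 0-0-0, 0-01-*, 0-11-*, 00--0*, 00-1-*, 01-1-*, 10--0*, 11--1
[col 3] -0--0, 0--1-
Prime implicants: --000, --110, -0--0, -1-11, -111-, 0--1-, 0-0-0, 1-101, 1010-, 11--1, 1100-

NONE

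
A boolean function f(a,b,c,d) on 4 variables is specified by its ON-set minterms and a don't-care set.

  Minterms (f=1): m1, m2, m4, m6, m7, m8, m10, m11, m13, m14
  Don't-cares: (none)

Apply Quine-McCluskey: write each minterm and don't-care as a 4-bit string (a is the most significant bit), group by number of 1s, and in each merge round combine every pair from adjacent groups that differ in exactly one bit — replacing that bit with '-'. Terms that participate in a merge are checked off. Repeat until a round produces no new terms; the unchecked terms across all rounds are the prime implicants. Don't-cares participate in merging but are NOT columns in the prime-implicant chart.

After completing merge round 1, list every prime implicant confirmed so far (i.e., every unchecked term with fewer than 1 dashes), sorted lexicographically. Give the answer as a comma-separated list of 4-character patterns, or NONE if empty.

size-2^0 implicants → 0001  0010(✓)  0100(✓)  0110(✓)  0111(✓)  1000(✓)  1010(✓)  1011(✓)  1101  1110(✓)
size-2^1 implicants → -010(✓)  -110(✓)  0-10(✓)  01-0  011-  1-10(✓)  10-0  101-
size-2^2 implicants → --10
Unchecked terms (primes): --10, 0001, 01-0, 011-, 10-0, 101-, 1101

0001, 1101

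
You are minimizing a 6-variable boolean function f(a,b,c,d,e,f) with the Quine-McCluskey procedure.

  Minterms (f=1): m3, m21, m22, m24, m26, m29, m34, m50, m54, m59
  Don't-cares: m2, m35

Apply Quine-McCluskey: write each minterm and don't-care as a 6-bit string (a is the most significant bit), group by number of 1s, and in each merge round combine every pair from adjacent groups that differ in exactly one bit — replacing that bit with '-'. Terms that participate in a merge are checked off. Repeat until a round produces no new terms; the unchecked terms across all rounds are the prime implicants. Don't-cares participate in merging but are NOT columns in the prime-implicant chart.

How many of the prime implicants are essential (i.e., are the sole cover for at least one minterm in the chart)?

size-2^0 implicants → 000010(✓)  000011(✓)  010101(✓)  010110(✓)  011000(✓)  011010(✓)  011101(✓)  100010(✓)  100011(✓)  110010(✓)  110110(✓)  111011
size-2^1 implicants → -00010(✓)  -00011(✓)  -10110  00001-(✓)  01-101  0110-0  1-0010  10001-(✓)  110-10
size-2^2 implicants → -0001-
Unchecked terms (primes): -0001-, -10110, 01-101, 0110-0, 1-0010, 110-10, 111011
Minterm coverage:
  m3 ⊆ -0001- [E]
  m21 ⊆ 01-101 [E]
  m22 ⊆ -10110 [E]
  m24 ⊆ 0110-0 [E]
  m26 ⊆ 0110-0 [E]
  m29 ⊆ 01-101 [E]
  m34 ⊆ -0001-,1-0010
  m50 ⊆ 1-0010,110-10
  m54 ⊆ -10110,110-10
  m59 ⊆ 111011 [E]
E = {-0001-, -10110, 01-101, 0110-0, 111011}

5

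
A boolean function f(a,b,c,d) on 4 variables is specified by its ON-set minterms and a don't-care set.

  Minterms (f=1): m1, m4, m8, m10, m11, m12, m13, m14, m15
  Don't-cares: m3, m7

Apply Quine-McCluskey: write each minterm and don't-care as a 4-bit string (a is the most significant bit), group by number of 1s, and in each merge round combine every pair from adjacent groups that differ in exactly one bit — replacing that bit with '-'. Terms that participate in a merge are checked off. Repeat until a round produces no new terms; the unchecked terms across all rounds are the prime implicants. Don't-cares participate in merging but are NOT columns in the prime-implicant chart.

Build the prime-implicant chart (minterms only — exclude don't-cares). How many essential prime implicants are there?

[col 0] 0001*, 0011*, 0100*, 0111*, 1000*, 1010*, 1011*, 1100*, 1101*, 1110*, 1111*
[col 1] -011*, -100, -111*, 0-11*, 00-1, 1-00*, 1-10*, 1-11*, 10-0*, 101-*, 11-0*, 11-1*, 110-*, 111-*
[col 2] --11, 1--0, 1-1-, 11--
Prime implicants: --11, -100, 00-1, 1--0, 1-1-, 11--
PI chart (minterm → PIs covering it):
  1 | 00-1  (sole → essential)
  4 | -100  (sole → essential)
  8 | 1--0  (sole → essential)
  10 | 1--0,1-1-
  11 | --11,1-1-
  12 | -100,1--0,11--
  13 | 11--  (sole → essential)
  14 | 1--0,1-1-,11--
  15 | --11,1-1-,11--
Essential prime implicants: -100, 00-1, 1--0, 11--

4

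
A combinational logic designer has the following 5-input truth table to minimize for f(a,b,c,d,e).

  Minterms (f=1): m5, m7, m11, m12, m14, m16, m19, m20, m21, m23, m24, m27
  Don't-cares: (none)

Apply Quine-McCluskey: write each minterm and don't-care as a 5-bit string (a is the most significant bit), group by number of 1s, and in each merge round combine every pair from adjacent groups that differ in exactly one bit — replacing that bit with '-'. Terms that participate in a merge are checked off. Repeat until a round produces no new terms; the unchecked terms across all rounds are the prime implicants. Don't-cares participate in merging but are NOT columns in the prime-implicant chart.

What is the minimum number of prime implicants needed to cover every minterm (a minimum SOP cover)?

size-2^0 implicants → 00101(✓)  00111(✓)  01011(✓)  01100(✓)  01110(✓)  10000(✓)  10011(✓)  10100(✓)  10101(✓)  10111(✓)  11000(✓)  11011(✓)
size-2^1 implicants → -0101(✓)  -0111(✓)  -1011  001-1(✓)  011-0  1-000  1-011  10-00  10-11  101-1(✓)  1010-
size-2^2 implicants → -01-1
Unchecked terms (primes): -01-1, -1011, 011-0, 1-000, 1-011, 10-00, 10-11, 1010-
Minterm coverage:
  m5 ⊆ -01-1 [E]
  m7 ⊆ -01-1 [E]
  m11 ⊆ -1011 [E]
  m12 ⊆ 011-0 [E]
  m14 ⊆ 011-0 [E]
  m16 ⊆ 1-000,10-00
  m19 ⊆ 1-011,10-11
  m20 ⊆ 10-00,1010-
  m21 ⊆ -01-1,1010-
  m23 ⊆ -01-1,10-11
  m24 ⊆ 1-000 [E]
  m27 ⊆ -1011,1-011
E = {-01-1, -1011, 011-0, 1-000}
Petrick residual → 1-011, 10-00
Cover = b'ce + bc'de + a'bce' + ac'd'e' + ac'de + ab'd'e'  |cover|=6

6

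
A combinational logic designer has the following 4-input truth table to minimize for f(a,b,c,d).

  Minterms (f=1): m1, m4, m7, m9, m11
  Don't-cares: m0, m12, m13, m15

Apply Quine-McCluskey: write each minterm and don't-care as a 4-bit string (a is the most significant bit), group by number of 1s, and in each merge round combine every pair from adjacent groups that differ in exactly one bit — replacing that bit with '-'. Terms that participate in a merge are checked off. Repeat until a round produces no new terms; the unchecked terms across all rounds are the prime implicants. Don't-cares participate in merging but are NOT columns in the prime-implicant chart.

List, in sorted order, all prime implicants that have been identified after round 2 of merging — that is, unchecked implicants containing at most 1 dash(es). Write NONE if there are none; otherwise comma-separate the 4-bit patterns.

-001, -100, -111, 0-00, 000-, 110-

size-2^0 implicants → 0000(✓)  0001(✓)  0100(✓)  0111(✓)  1001(✓)  1011(✓)  1100(✓)  1101(✓)  1111(✓)
size-2^1 implicants → -001  -100  -111  0-00  000-  1-01(✓)  1-11(✓)  10-1(✓)  11-1(✓)  110-
size-2^2 implicants → 1--1
Unchecked terms (primes): -001, -100, -111, 0-00, 000-, 1--1, 110-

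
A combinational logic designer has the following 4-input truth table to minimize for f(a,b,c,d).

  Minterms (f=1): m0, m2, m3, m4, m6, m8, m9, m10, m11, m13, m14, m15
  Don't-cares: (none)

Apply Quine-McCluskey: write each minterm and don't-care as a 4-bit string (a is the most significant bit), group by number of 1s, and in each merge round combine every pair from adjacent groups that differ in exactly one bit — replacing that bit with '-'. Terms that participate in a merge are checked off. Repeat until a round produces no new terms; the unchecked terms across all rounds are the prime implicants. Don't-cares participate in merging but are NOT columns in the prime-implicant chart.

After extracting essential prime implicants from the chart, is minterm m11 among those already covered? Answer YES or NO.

Round 0: 0000✓ 0010✓ 0011✓ 0100✓ 0110✓ 1000✓ 1001✓ 1010✓ 1011✓ 1101✓ 1110✓ 1111✓
Round 1: -000✓ -010✓ -011✓ -110✓ 0-00✓ 0-10✓ 00-0✓ 001-✓ 01-0✓ 1-01✓ 1-10✓ 1-11✓ 10-0✓ 10-1✓ 100-✓ 101-✓ 11-1✓ 111-✓
Round 2: --10 -0-0 -01- 0--0 1--1 1-1- 10--
PIs = {--10, -0-0, -01-, 0--0, 1--1, 1-1-, 10--}
Coverage chart:
  m0: -0-0,0--0
  m2: --10,-0-0,-01-,0--0
  m3: -01- ←essential
  m4: 0--0 ←essential
  m6: --10,0--0
  m8: -0-0,10--
  m9: 1--1,10--
  m10: --10,-0-0,-01-,1-1-,10--
  m11: -01-,1--1,1-1-,10--
  m13: 1--1 ←essential
  m14: --10,1-1-
  m15: 1--1,1-1-
Essential: -01-, 0--0, 1--1

YES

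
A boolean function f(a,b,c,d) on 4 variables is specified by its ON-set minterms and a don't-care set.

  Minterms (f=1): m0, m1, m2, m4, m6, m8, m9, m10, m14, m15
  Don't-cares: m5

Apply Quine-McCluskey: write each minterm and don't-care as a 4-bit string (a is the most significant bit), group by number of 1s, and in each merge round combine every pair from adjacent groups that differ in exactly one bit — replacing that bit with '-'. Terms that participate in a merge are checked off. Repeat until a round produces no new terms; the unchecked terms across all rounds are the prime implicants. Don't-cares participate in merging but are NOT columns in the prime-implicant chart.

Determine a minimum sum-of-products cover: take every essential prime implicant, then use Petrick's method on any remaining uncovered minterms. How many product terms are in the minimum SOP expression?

4

size-2^0 implicants → 0000(✓)  0001(✓)  0010(✓)  0100(✓)  0101(✓)  0110(✓)  1000(✓)  1001(✓)  1010(✓)  1110(✓)  1111(✓)
size-2^1 implicants → -000(✓)  -001(✓)  -010(✓)  -110(✓)  0-00(✓)  0-01(✓)  0-10(✓)  00-0(✓)  000-(✓)  01-0(✓)  010-(✓)  1-10(✓)  10-0(✓)  100-(✓)  111-
size-2^2 implicants → --10  -0-0  -00-  0--0  0-0-
Unchecked terms (primes): --10, -0-0, -00-, 0--0, 0-0-, 111-
Minterm coverage:
  m0 ⊆ -0-0,-00-,0--0,0-0-
  m1 ⊆ -00-,0-0-
  m2 ⊆ --10,-0-0,0--0
  m4 ⊆ 0--0,0-0-
  m6 ⊆ --10,0--0
  m8 ⊆ -0-0,-00-
  m9 ⊆ -00- [E]
  m10 ⊆ --10,-0-0
  m14 ⊆ --10,111-
  m15 ⊆ 111- [E]
E = {-00-, 111-}
Petrick residual → --10, 0--0
Cover = cd' + b'c' + a'd' + abc  |cover|=4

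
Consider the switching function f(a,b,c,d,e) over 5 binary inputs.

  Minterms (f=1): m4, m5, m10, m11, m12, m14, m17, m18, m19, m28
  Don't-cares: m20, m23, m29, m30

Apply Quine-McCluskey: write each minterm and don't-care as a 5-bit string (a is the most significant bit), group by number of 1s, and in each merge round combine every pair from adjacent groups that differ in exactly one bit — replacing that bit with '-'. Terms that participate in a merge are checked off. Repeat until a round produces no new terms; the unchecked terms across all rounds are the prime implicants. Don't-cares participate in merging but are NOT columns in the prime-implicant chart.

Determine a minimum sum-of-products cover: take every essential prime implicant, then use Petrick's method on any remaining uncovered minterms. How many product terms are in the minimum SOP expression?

[col 0] 00100*, 00101*, 01010*, 01011*, 01100*, 01110*, 10001*, 10010*, 10011*, 10100*, 10111*, 11100*, 11101*, 11110*
[col 1] -0100*, -1100*, -1110*, 0-100*, 0010-, 01-10, 0101-, 011-0*, 1-100*, 10-11, 100-1, 1001-, 111-0*, 1110-
[col 2] --100, -11-0
Prime implicants: --100, -11-0, 0010-, 01-10, 0101-, 10-11, 100-1, 1001-, 1110-
PI chart (minterm → PIs covering it):
  4 | --100,0010-
  5 | 0010-  (sole → essential)
  10 | 01-10,0101-
  11 | 0101-  (sole → essential)
  12 | --100,-11-0
  14 | -11-0,01-10
  17 | 100-1  (sole → essential)
  18 | 1001-  (sole → essential)
  19 | 10-11,100-1,1001-
  28 | --100,-11-0,1110-
Essential prime implicants: 0010-, 0101-, 100-1, 1001-
Petrick residual → -11-0
Minimum SOP uses 5 PIs: bce' + a'b'cd' + a'bc'd + ab'c'e + ab'c'd

5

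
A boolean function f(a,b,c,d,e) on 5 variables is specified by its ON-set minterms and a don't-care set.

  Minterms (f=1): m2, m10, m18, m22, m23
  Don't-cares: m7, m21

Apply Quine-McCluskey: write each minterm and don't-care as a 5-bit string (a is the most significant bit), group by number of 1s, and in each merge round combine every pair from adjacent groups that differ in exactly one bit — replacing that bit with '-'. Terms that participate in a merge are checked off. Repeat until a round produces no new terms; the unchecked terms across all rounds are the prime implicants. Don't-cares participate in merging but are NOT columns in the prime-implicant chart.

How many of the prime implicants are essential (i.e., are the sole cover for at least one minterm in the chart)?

1

Round 0: 00010✓ 00111✓ 01010✓ 10010✓ 10101✓ 10110✓ 10111✓
Round 1: -0010 -0111 0-010 10-10 101-1 1011-
PIs = {-0010, -0111, 0-010, 10-10, 101-1, 1011-}
Coverage chart:
  m2: -0010,0-010
  m10: 0-010 ←essential
  m18: -0010,10-10
  m22: 10-10,1011-
  m23: -0111,101-1,1011-
Essential: 0-010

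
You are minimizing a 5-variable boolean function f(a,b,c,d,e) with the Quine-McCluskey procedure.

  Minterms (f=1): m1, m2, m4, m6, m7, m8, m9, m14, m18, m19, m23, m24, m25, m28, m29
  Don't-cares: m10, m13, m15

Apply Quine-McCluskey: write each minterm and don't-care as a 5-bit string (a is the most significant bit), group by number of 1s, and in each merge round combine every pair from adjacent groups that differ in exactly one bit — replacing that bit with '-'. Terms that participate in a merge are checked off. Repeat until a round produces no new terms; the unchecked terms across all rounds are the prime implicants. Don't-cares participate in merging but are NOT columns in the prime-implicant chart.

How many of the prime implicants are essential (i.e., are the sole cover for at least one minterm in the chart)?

[col 0] 00001*, 00010*, 00100*, 00110*, 00111*, 01000*, 01001*, 01010*, 01101*, 01110*, 01111*, 10010*, 10011*, 10111*, 11000*, 11001*, 11100*, 11101*
[col 1] -0010, -0111, -1000*, -1001*, -1101*, 0-001, 0-010*, 0-110*, 0-111*, 00-10*, 001-0, 0011-*, 01-01*, 01-10*, 010-0, 0100-*, 011-1, 0111-*, 10-11, 1001-, 11-00*, 11-01*, 1100-*, 1110-*
[col 2] -1-01, -100-, 0--10, 0-11-, 11-0-
Prime implicants: -0010, -0111, -1-01, -100-, 0--10, 0-001, 0-11-, 001-0, 010-0, 011-1, 10-11, 1001-, 11-0-
PI chart (minterm → PIs covering it):
  1 | 0-001  (sole → essential)
  2 | -0010,0--10
  4 | 001-0  (sole → essential)
  6 | 0--10,0-11-,001-0
  7 | -0111,0-11-
  8 | -100-,010-0
  9 | -1-01,-100-,0-001
  14 | 0--10,0-11-
  18 | -0010,1001-
  19 | 10-11,1001-
  23 | -0111,10-11
  24 | -100-,11-0-
  25 | -1-01,-100-,11-0-
  28 | 11-0-  (sole → essential)
  29 | -1-01,11-0-
Essential prime implicants: 0-001, 001-0, 11-0-

3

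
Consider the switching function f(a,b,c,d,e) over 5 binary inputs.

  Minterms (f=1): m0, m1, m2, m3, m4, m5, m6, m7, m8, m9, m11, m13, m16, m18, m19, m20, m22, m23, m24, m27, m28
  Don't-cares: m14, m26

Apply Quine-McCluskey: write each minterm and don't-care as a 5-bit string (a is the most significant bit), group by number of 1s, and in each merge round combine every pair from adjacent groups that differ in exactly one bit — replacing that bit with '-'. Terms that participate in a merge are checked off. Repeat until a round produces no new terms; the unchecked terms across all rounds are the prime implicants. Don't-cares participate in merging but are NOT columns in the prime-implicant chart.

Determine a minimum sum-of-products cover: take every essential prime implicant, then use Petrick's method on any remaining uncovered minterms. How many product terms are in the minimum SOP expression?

Round 0: 00000✓ 00001✓ 00010✓ 00011✓ 00100✓ 00101✓ 00110✓ 00111✓ 01000✓ 01001✓ 01011✓ 01101✓ 01110✓ 10000✓ 10010✓ 10011✓ 10100✓ 10110✓ 10111✓ 11000✓ 11010✓ 11011✓ 11100✓
Round 1: -0000✓ -0010✓ -0011✓ -0100✓ -0110✓ -0111✓ -1000✓ -1011✓ 0-000✓ 0-001✓ 0-011✓ 0-101✓ 0-110 00-00✓ 00-01✓ 00-10✓ 00-11✓ 000-0✓ 000-1✓ 0000-✓ 0001-✓ 001-0✓ 001-1✓ 0010-✓ 0011-✓ 01-01✓ 010-1✓ 0100-✓ 1-000✓ 1-010✓ 1-011✓ 1-100✓ 10-00✓ 10-10✓ 10-11✓ 100-0✓ 1001-✓ 101-0✓ 1011-✓ 11-00✓ 110-0✓ 1101-✓
Round 2: --000 --011 -0-00✓ -0-10✓ -0-11✓ -00-0✓ -001-✓ -01-0✓ -011-✓ 0--01 0-0-1 0-00- 00--0✓ 00--1✓ 00-0-✓ 00-1-✓ 000--✓ 001--✓ 1--00 1-0-0 1-01- 10--0✓ 10-1-✓
Round 3: -0--0 -0-1- 00---
PIs = {--000, --011, -0--0, -0-1-, 0--01, 0-0-1, 0-00-, 0-110, 00---, 1--00, 1-0-0, 1-01-}
Coverage chart:
  m0: --000,-0--0,0-00-,00---
  m1: 0--01,0-0-1,0-00-,00---
  m2: -0--0,-0-1-,00---
  m3: --011,-0-1-,0-0-1,00---
  m4: -0--0,00---
  m5: 0--01,00---
  m6: -0--0,-0-1-,0-110,00---
  m7: -0-1-,00---
  m8: --000,0-00-
  m9: 0--01,0-0-1,0-00-
  m11: --011,0-0-1
  m13: 0--01 ←essential
  m16: --000,-0--0,1--00,1-0-0
  m18: -0--0,-0-1-,1-0-0,1-01-
  m19: --011,-0-1-,1-01-
  m20: -0--0,1--00
  m22: -0--0,-0-1-
  m23: -0-1- ←essential
  m24: --000,1--00,1-0-0
  m27: --011,1-01-
  m28: 1--00 ←essential
Essential: -0-1-, 0--01, 1--00
Petrick residual → --000, --011, -0--0
Min cover (6 terms): c'd'e' + c'de + b'e' + b'd + a'd'e + ad'e'

6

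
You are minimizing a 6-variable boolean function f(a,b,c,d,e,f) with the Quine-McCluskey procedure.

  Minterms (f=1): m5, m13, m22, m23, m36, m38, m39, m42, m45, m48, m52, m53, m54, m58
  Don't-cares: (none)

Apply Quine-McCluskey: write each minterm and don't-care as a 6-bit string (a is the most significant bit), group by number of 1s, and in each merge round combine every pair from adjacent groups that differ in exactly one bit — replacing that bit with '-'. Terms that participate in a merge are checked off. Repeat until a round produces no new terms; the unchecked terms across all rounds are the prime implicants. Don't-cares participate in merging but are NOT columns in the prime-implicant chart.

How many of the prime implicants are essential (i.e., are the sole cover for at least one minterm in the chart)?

8

[col 0] 000101*, 001101*, 010110*, 010111*, 100100*, 100110*, 100111*, 101010*, 101101*, 110000*, 110100*, 110101*, 110110*, 111010*
[col 1] -01101, -10110, 00-101, 01011-, 1-0100*, 1-0110*, 1-1010, 1001-0*, 10011-, 110-00, 1101-0*, 11010-
[col 2] 1-01-0
Prime implicants: -01101, -10110, 00-101, 01011-, 1-01-0, 1-1010, 10011-, 110-00, 11010-
PI chart (minterm → PIs covering it):
  5 | 00-101  (sole → essential)
  13 | -01101,00-101
  22 | -10110,01011-
  23 | 01011-  (sole → essential)
  36 | 1-01-0  (sole → essential)
  38 | 1-01-0,10011-
  39 | 10011-  (sole → essential)
  42 | 1-1010  (sole → essential)
  45 | -01101  (sole → essential)
  48 | 110-00  (sole → essential)
  52 | 1-01-0,110-00,11010-
  53 | 11010-  (sole → essential)
  54 | -10110,1-01-0
  58 | 1-1010  (sole → essential)
Essential prime implicants: -01101, 00-101, 01011-, 1-01-0, 1-1010, 10011-, 110-00, 11010-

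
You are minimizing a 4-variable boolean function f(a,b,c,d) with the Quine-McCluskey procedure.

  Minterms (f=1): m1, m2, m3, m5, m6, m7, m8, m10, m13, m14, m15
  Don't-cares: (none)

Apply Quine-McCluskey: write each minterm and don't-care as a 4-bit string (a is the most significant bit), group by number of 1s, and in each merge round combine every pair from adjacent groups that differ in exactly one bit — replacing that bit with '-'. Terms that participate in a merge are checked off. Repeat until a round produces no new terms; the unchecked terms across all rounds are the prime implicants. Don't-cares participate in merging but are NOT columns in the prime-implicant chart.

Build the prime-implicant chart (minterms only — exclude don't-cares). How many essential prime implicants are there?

Round 0: 0001✓ 0010✓ 0011✓ 0101✓ 0110✓ 0111✓ 1000✓ 1010✓ 1101✓ 1110✓ 1111✓
Round 1: -010✓ -101✓ -110✓ -111✓ 0-01✓ 0-10✓ 0-11✓ 00-1✓ 001-✓ 01-1✓ 011-✓ 1-10✓ 10-0 11-1✓ 111-✓
Round 2: --10 -1-1 -11- 0--1 0-1-
PIs = {--10, -1-1, -11-, 0--1, 0-1-, 10-0}
Coverage chart:
  m1: 0--1 ←essential
  m2: --10,0-1-
  m3: 0--1,0-1-
  m5: -1-1,0--1
  m6: --10,-11-,0-1-
  m7: -1-1,-11-,0--1,0-1-
  m8: 10-0 ←essential
  m10: --10,10-0
  m13: -1-1 ←essential
  m14: --10,-11-
  m15: -1-1,-11-
Essential: -1-1, 0--1, 10-0

3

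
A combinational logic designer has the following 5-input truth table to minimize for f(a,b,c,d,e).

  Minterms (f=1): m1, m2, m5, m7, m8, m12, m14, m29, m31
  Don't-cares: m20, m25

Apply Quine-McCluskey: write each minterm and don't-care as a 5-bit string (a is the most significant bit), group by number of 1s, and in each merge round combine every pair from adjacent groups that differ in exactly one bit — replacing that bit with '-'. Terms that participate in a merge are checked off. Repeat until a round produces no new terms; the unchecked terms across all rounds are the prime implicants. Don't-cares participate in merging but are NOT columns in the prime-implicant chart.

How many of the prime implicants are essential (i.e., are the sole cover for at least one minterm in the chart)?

6

[col 0] 00001*, 00010, 00101*, 00111*, 01000*, 01100*, 01110*, 10100, 11001*, 11101*, 11111*
[col 1] 00-01, 001-1, 01-00, 011-0, 11-01, 111-1
Prime implicants: 00-01, 00010, 001-1, 01-00, 011-0, 10100, 11-01, 111-1
PI chart (minterm → PIs covering it):
  1 | 00-01  (sole → essential)
  2 | 00010  (sole → essential)
  5 | 00-01,001-1
  7 | 001-1  (sole → essential)
  8 | 01-00  (sole → essential)
  12 | 01-00,011-0
  14 | 011-0  (sole → essential)
  29 | 11-01,111-1
  31 | 111-1  (sole → essential)
Essential prime implicants: 00-01, 00010, 001-1, 01-00, 011-0, 111-1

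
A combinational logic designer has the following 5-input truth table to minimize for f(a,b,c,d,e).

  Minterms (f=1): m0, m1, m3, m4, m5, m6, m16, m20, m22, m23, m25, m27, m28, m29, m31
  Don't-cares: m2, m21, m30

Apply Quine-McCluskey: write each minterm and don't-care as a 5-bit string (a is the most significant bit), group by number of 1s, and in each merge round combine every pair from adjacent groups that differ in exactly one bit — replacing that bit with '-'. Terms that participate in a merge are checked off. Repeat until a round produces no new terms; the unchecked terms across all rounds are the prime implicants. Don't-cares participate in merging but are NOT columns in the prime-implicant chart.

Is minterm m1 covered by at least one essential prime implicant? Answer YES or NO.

Round 0: 00000✓ 00001✓ 00010✓ 00011✓ 00100✓ 00101✓ 00110✓ 10000✓ 10100✓ 10101✓ 10110✓ 10111✓ 11001✓ 11011✓ 11100✓ 11101✓ 11110✓ 11111✓
Round 1: -0000✓ -0100✓ -0101✓ -0110✓ 00-00✓ 00-01✓ 00-10✓ 000-0✓ 000-1✓ 0000-✓ 0001-✓ 001-0✓ 0010-✓ 1-100✓ 1-101✓ 1-110✓ 1-111✓ 10-00✓ 101-0✓ 101-1✓ 1010-✓ 1011-✓ 11-01✓ 11-11✓ 110-1✓ 111-0✓ 111-1✓ 1110-✓ 1111-✓
Round 2: -0-00 -01-0 -010- 00--0 00-0- 000-- 1-1-0✓ 1-1-1✓ 1-10-✓ 1-11-✓ 101--✓ 11--1 111--✓
Round 3: 1-1--
PIs = {-0-00, -01-0, -010-, 00--0, 00-0-, 000--, 1-1--, 11--1}
Coverage chart:
  m0: -0-00,00--0,00-0-,000--
  m1: 00-0-,000--
  m3: 000-- ←essential
  m4: -0-00,-01-0,-010-,00--0,00-0-
  m5: -010-,00-0-
  m6: -01-0,00--0
  m16: -0-00 ←essential
  m20: -0-00,-01-0,-010-,1-1--
  m22: -01-0,1-1--
  m23: 1-1-- ←essential
  m25: 11--1 ←essential
  m27: 11--1 ←essential
  m28: 1-1-- ←essential
  m29: 1-1--,11--1
  m31: 1-1--,11--1
Essential: -0-00, 000--, 1-1--, 11--1

YES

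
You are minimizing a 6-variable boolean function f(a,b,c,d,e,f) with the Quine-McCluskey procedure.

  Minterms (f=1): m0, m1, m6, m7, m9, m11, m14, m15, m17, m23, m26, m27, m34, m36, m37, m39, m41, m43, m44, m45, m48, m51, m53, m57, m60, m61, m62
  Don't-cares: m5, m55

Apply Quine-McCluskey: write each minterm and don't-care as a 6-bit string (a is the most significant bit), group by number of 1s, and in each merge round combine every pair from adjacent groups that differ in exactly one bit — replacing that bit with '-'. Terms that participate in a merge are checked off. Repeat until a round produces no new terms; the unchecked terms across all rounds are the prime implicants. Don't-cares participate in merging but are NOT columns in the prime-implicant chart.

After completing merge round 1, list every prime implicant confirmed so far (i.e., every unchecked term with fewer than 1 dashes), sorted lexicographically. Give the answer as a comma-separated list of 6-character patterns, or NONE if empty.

100010, 110000

size-2^0 implicants → 000000(✓)  000001(✓)  000101(✓)  000110(✓)  000111(✓)  001001(✓)  001011(✓)  001110(✓)  001111(✓)  010001(✓)  010111(✓)  011010(✓)  011011(✓)  100010  100100(✓)  100101(✓)  100111(✓)  101001(✓)  101011(✓)  101100(✓)  101101(✓)  110000  110011(✓)  110101(✓)  110111(✓)  111001(✓)  111100(✓)  111101(✓)  111110(✓)
size-2^1 implicants → -00101(✓)  -00111(✓)  -01001(✓)  -01011(✓)  -10111(✓)  0-0001  0-0111(✓)  0-1011  00-001  00-110(✓)  00-111(✓)  000-01  00000-  0001-1(✓)  00011-(✓)  001-11  0010-1(✓)  00111-(✓)  01101-  1-0101(✓)  1-0111(✓)  1-1001(✓)  1-1100(✓)  1-1101(✓)  10-100(✓)  10-101(✓)  1001-1(✓)  10010-(✓)  101-01(✓)  1010-1(✓)  10110-(✓)  11-101(✓)  110-11  1101-1(✓)  111-01(✓)  1111-0  11110-(✓)
size-2^2 implicants → --0111  -001-1  -010-1  00-11-  1--101  1-01-1  1-1-01  1-110-  10-10-
Unchecked terms (primes): --0111, -001-1, -010-1, 0-0001, 0-1011, 00-001, 00-11-, 000-01, 00000-, 001-11, 01101-, 1--101, 1-01-1, 1-1-01, 1-110-, 10-10-, 100010, 110-11, 110000, 1111-0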